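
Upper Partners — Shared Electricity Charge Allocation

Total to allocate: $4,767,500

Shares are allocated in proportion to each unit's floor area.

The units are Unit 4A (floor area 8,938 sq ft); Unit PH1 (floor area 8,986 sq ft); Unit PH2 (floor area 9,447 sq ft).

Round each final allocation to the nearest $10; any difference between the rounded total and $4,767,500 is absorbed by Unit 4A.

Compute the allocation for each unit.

Floor area total: 27,371.
Pro-rata amounts: Unit 4A 8,938/27,371 × $4,767,500 = 1,556,827.12; Unit PH1 8,986/27,371 × $4,767,500 = 1,565,187.79; Unit PH2 9,447/27,371 × $4,767,500 = 1,645,485.09.
At nearest $10: Unit 4A $1,556,830; Unit PH1 $1,565,190; Unit PH2 $1,645,490. Sum = $4,767,510.
Difference $4,767,500 − $4,767,510 = −$10 applied to Unit 4A: Unit 4A becomes $1,556,820.

Unit 4A: $1,556,820 | Unit PH1: $1,565,190 | Unit PH2: $1,645,490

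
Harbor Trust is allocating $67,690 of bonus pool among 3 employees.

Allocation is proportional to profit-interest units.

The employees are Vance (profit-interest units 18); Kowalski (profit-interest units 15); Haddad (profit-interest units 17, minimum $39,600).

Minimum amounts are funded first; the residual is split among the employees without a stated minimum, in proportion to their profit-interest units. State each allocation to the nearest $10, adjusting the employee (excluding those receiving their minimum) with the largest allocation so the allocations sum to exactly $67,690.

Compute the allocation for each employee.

Fund the minimums — Haddad $39,600. Balance $28,090.
Balance split over remaining profit-interest units 33: Vance 15,321.82 → $15,320; Kowalski 12,768.18 → $12,770.

Vance: $15,320 · Kowalski: $12,770 · Haddad: $39,600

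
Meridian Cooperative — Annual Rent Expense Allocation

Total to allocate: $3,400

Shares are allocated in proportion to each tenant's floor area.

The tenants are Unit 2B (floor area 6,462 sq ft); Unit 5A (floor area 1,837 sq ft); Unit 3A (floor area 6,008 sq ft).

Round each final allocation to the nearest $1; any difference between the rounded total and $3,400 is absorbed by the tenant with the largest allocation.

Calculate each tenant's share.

Unit 2B: $1,535 · Unit 5A: $437 · Unit 3A: $1,428

Combined floor area = 14,307.
Proportional shares: Unit 2B 6,462/14,307 × $3,400 = 1,535.67; Unit 5A 1,837/14,307 × $3,400 = 436.56; Unit 3A 6,008/14,307 × $3,400 = 1,427.78.
At nearest $1: Unit 2B $1,536; Unit 5A $437; Unit 3A $1,428. Sum = $3,401.
Difference $3,400 − $3,401 = −$1 applied to largest allocation (Unit 2B): Unit 2B becomes $1,535.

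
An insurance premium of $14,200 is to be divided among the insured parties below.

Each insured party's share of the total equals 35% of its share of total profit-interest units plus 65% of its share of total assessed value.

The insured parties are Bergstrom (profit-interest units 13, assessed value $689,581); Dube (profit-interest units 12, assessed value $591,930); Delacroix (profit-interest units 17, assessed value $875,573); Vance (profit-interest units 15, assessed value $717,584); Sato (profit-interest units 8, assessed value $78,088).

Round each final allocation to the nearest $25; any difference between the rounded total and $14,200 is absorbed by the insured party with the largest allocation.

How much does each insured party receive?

Totals — profit-interest units 65, assessed value 2,952,756.
Combined weights (35% profit-interest units + 65% assessed value): Bergstrom 0.2218; Dube 0.1949; Delacroix 0.2843; Vance 0.2387; Sato 0.0603.
Raw shares: Bergstrom 3,149.56; Dube 2,767.85; Delacroix 4,036.79; Vance 3,390.01; Sato 855.79.
After rounding ($25): Bergstrom $3,150; Dube $2,775; Delacroix $4,025; Vance $3,400; Sato $850. Sum = $14,200.
Rounded total matches; no reconciliation needed.

Bergstrom: $3,150 · Dube: $2,775 · Delacroix: $4,025 · Vance: $3,400 · Sato: $850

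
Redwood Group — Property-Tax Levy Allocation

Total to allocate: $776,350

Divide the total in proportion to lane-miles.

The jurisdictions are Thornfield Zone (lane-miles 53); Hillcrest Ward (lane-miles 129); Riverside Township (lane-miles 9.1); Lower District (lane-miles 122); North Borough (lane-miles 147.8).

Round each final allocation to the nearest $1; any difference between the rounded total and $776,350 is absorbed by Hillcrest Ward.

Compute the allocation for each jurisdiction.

Total lane-miles = 460.9.
Raw shares: Thornfield Zone 53/460.9 × $776,350 = 89,274.35; Hillcrest Ward 129/460.9 × $776,350 = 217,290.41; Riverside Township 9.1/460.9 × $776,350 = 15,328.24; Lower District 122/460.9 × $776,350 = 205,499.46; North Borough 147.8/460.9 × $776,350 = 248,957.54.
After rounding ($1): Thornfield Zone $89,274; Hillcrest Ward $217,290; Riverside Township $15,328; Lower District $205,499; North Borough $248,958. Sum = $776,349.
Difference $776,350 − $776,349 = +$1 applied to Hillcrest Ward: Hillcrest Ward becomes $217,291.

Thornfield Zone: $89,274 · Hillcrest Ward: $217,291 · Riverside Township: $15,328 · Lower District: $205,499 · North Borough: $248,958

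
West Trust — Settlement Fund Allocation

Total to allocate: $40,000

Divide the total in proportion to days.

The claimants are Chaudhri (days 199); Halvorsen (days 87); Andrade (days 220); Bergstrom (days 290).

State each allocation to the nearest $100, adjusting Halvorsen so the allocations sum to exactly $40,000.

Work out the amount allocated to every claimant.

Chaudhri: $10,000 · Halvorsen: $4,300 · Andrade: $11,100 · Bergstrom: $14,600

Days total: 796.
Unrounded shares: Chaudhri 199/796 × $40,000 = 10,000.00; Halvorsen 87/796 × $40,000 = 4,371.86; Andrade 220/796 × $40,000 = 11,055.28; Bergstrom 290/796 × $40,000 = 14,572.86.
After rounding ($100): Chaudhri $10,000; Halvorsen $4,400; Andrade $11,100; Bergstrom $14,600. Sum = $40,100.
Difference $40,000 − $40,100 = −$100 applied to Halvorsen: Halvorsen becomes $4,300.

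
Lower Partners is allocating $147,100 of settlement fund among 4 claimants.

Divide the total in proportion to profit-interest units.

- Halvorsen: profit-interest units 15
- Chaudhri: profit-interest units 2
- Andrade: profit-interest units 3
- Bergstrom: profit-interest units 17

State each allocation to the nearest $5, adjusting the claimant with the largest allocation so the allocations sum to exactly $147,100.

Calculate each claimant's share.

Halvorsen: $59,635; Chaudhri: $7,950; Andrade: $11,925; Bergstrom: $67,590

Total profit-interest units = 37.
Unrounded shares: Halvorsen 15/37 × $147,100 = 59,635.14; Chaudhri 2/37 × $147,100 = 7,951.35; Andrade 3/37 × $147,100 = 11,927.03; Bergstrom 17/37 × $147,100 = 67,586.49.
At nearest $5: Halvorsen $59,635; Chaudhri $7,950; Andrade $11,925; Bergstrom $67,585. Sum = $147,095.
Difference $147,100 − $147,095 = +$5 applied to largest allocation (Bergstrom): Bergstrom becomes $67,590.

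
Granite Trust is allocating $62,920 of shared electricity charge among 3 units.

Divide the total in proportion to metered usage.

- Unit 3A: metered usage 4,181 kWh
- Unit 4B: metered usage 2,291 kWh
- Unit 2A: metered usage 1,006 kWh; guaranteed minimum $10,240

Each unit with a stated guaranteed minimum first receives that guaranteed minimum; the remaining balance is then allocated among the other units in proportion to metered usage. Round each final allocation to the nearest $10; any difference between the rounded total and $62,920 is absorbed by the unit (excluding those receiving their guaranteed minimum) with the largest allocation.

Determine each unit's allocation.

Unit 3A: $34,030 | Unit 4B: $18,650 | Unit 2A: $10,240

Fund the minimums — Unit 2A $10,240. Residual $52,680.
Residual split over remaining metered usage 6,472: Unit 3A 34,032.00 → $34,030; Unit 4B 18,648.00 → $18,650.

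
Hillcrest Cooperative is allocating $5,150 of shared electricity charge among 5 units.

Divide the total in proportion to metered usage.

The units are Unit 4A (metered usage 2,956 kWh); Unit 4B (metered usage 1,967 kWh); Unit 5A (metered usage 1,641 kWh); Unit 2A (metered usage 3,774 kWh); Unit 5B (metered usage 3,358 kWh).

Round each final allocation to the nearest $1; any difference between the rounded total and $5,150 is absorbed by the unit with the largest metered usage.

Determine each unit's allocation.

Unit 4A: $1,112 · Unit 4B: $740 · Unit 5A: $617 · Unit 2A: $1,418 · Unit 5B: $1,263

Combined metered usage = 13,696.
Raw shares: Unit 4A 2,956/13,696 × $5,150 = 1,111.52; Unit 4B 1,967/13,696 × $5,150 = 739.64; Unit 5A 1,641/13,696 × $5,150 = 617.05; Unit 2A 3,774/13,696 × $5,150 = 1,419.11; Unit 5B 3,358/13,696 × $5,150 = 1,262.68.
At nearest $1: Unit 4A $1,112; Unit 4B $740; Unit 5A $617; Unit 2A $1,419; Unit 5B $1,263. Sum = $5,151.
Difference $5,150 − $5,151 = −$1 applied to largest metered usage (Unit 2A): Unit 2A becomes $1,418.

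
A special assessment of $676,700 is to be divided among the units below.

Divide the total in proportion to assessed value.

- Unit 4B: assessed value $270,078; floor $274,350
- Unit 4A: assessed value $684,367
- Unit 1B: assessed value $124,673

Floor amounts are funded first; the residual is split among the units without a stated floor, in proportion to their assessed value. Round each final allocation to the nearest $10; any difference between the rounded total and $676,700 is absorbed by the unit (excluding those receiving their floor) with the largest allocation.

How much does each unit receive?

Unit 4B: $274,350 · Unit 4A: $340,350 · Unit 1B: $62,000

Guaranteed amounts: Unit 4B $274,350. Remaining pool $402,350.
Remaining pool split over remaining assessed value 809,040: Unit 4A 340,347.90 → $340,350; Unit 1B 62,002.10 → $62,000.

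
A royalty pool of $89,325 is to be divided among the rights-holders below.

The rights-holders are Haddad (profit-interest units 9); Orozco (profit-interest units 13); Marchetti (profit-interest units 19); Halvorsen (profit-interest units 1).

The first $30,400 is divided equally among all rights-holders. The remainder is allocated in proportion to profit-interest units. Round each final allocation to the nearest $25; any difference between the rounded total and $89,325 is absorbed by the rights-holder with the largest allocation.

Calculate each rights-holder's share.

Haddad: $20,225 · Orozco: $25,850 · Marchetti: $34,250 · Halvorsen: $9,000

Equal tier: $30,400 ÷ 4 = $7,600 apiece.
Remainder $58,925 by profit-interest units (total 42): Haddad 12,626.79 → $12,625; Orozco 18,238.69 → $18,250; Marchetti 26,656.55 → $26,650; Halvorsen 1,402.98 → $1,400.
Totals: Haddad $7,600 + $12,625 = $20,225; Orozco $7,600 + $18,250 = $25,850; Marchetti $7,600 + $26,650 = $34,250; Halvorsen $7,600 + $1,400 = $9,000.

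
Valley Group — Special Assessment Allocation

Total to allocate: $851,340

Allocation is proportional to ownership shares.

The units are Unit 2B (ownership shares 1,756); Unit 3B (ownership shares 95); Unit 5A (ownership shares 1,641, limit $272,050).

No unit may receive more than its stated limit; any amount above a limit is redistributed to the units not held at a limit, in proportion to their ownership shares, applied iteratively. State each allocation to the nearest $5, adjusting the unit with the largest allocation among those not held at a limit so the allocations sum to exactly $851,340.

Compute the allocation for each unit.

Unit 2B: $549,560 · Unit 3B: $29,730 · Unit 5A: $272,050

Combined ownership shares = 3,492.
Proportional shares (ignoring caps): Unit 2B 428,107.97; Unit 3B 23,160.74; Unit 5A 400,071.29.
Capped: Unit 5A ($272,050); balance $579,290 reallocated over remaining ownership shares 1,851.
Redistributed shares: Unit 2B 549,558.75 → $549,560; Unit 3B 29,731.25 → $29,730.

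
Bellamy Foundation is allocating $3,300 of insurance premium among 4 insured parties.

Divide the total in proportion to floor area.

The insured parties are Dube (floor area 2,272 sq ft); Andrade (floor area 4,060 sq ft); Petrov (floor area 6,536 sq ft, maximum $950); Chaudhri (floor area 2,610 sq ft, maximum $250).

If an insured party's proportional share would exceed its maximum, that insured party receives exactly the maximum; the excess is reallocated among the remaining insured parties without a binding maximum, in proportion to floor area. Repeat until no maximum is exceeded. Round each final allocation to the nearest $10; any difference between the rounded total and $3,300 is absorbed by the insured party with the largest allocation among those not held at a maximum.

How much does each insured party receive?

Dube: $750 · Andrade: $1,350 · Petrov: $950 · Chaudhri: $250

Sum of floor area: 15,478.
Proportional shares (ignoring caps): Dube 484.40; Andrade 865.62; Petrov 1,393.51; Chaudhri 556.47.
Capped: Petrov ($950), Chaudhri ($250); residual $2,100 reallocated over remaining floor area 6,332.
Shares after redistribution: Dube 753.51 → $750; Andrade 1,346.49 → $1,350.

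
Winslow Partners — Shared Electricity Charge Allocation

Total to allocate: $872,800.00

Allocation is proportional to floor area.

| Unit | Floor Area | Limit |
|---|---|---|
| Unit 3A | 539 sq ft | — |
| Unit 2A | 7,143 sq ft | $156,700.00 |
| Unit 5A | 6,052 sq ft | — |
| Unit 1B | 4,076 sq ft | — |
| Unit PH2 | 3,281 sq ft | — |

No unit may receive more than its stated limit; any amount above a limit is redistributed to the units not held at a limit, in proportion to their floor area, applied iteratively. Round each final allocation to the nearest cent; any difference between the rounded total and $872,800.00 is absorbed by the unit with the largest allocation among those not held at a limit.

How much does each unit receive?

Sum of floor area: 21,091.
Unconstrained shares: Unit 3A 22,305.2108; Unit 2A 295,595.7707; Unit 5A 250,447.3757; Unit 1B 168,675.3971; Unit PH2 135,776.2458.
Capped: Unit 2A ($156,700.00); balance $716,100.00 reallocated over remaining floor area 13,948.
Shares after redistribution: Unit 3A 27,672.6341 → $27,672.63; Unit 5A 310,713.8801 → $310,713.88; Unit 1B 209,264.6688 → $209,264.67; Unit PH2 168,448.8170 → $168,448.82.

Unit 3A: $27,672.63 · Unit 2A: $156,700.00 · Unit 5A: $310,713.88 · Unit 1B: $209,264.67 · Unit PH2: $168,448.82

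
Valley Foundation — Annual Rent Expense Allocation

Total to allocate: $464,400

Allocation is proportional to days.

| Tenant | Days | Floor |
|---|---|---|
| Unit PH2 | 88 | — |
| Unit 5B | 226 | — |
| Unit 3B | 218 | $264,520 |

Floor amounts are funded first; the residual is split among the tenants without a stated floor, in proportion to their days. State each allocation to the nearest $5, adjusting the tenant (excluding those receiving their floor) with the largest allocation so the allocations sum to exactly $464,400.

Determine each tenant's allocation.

Unit PH2: $56,015; Unit 5B: $143,865; Unit 3B: $264,520

Minimums first: Unit 3B $264,520. Residual $199,880.
Residual split over remaining days 314: Unit PH2 56,017.32 → $56,015; Unit 5B 143,862.68 → $143,865.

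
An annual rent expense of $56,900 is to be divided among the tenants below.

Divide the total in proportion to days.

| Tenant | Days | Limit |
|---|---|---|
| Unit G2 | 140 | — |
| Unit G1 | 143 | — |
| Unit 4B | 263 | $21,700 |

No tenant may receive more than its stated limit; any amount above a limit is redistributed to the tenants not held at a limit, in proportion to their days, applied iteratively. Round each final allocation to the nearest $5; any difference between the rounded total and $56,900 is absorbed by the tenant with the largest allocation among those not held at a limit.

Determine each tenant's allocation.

Unit G2: $17,415 · Unit G1: $17,785 · Unit 4B: $21,700

Days total: 546.
Proportional shares (ignoring caps): Unit G2 14,589.74; Unit G1 14,902.38; Unit 4B 27,407.88.
Cap binds for Unit 4B ($21,700); balance $35,200 reallocated over remaining days 283.
Redistributed shares: Unit G2 17,413.43 → $17,415; Unit G1 17,786.57 → $17,785.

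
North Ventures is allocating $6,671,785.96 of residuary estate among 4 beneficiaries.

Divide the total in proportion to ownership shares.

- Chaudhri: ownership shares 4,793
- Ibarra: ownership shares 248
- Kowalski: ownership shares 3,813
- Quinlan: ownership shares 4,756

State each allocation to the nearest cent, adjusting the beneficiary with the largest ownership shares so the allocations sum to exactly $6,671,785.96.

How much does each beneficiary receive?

Total ownership shares = 4,793 + 248 + 3,813 + 4,756 = 13,610.
Raw shares: Chaudhri 2,349,586.3414; Ibarra 121,572.5877; Kowalski 1,869,178.5353; Quinlan 2,331,448.4956.
Rounded to nearest cent: Chaudhri $2,349,586.34; Ibarra $121,572.59; Kowalski $1,869,178.54; Quinlan $2,331,448.50. Sum = $6,671,785.97.
Difference $6,671,785.96 − $6,671,785.97 = −$0.01 applied to largest ownership shares (Chaudhri): Chaudhri becomes $2,349,586.33.

Chaudhri: $2,349,586.33 · Ibarra: $121,572.59 · Kowalski: $1,869,178.54 · Quinlan: $2,331,448.50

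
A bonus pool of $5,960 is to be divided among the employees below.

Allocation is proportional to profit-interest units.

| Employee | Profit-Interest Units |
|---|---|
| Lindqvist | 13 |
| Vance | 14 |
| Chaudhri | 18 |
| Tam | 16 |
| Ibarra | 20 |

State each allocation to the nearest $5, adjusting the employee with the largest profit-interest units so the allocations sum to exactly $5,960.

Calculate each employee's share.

Lindqvist: $955; Vance: $1,030; Chaudhri: $1,325; Tam: $1,175; Ibarra: $1,475

Profit-interest units total: 13 + 14 + 18 + 16 + 20 = 81.
Raw shares: Lindqvist 956.54; Vance 1,030.12; Chaudhri 1,324.44; Tam 1,177.28; Ibarra 1,471.60.
At nearest $5: Lindqvist $955; Vance $1,030; Chaudhri $1,325; Tam $1,175; Ibarra $1,470. Sum = $5,955.
Difference $5,960 − $5,955 = +$5 applied to largest profit-interest units (Ibarra): Ibarra becomes $1,475.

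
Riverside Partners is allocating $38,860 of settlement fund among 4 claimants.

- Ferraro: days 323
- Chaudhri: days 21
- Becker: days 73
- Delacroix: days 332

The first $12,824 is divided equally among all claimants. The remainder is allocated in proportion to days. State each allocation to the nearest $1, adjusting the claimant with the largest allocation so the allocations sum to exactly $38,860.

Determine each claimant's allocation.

First tranche $12,824 split equally: $3,206 each.
Remainder $26,036 by days (total 749): Ferraro 11,227.81 → $11,228; Chaudhri 729.98 → $730; Becker 2,537.55 → $2,538; Delacroix 11,540.66 → $11,541.
Rounding difference −$1 on remainder applied to Delacroix.
Totals: Ferraro $3,206 + $11,228 = $14,434; Chaudhri $3,206 + $730 = $3,936; Becker $3,206 + $2,538 = $5,744; Delacroix $3,206 + $11,540 = $14,746.

Ferraro: $14,434 · Chaudhri: $3,936 · Becker: $5,744 · Delacroix: $14,746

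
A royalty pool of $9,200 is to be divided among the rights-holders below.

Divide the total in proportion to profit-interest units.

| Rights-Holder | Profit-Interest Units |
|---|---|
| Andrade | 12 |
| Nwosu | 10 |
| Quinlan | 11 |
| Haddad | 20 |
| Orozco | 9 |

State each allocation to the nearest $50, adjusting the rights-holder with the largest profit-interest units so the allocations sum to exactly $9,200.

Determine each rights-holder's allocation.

Sum of profit-interest units: 62.
Proportional shares: Andrade 12/62 × $9,200 = 1,780.65; Nwosu 10/62 × $9,200 = 1,483.87; Quinlan 11/62 × $9,200 = 1,632.26; Haddad 20/62 × $9,200 = 2,967.74; Orozco 9/62 × $9,200 = 1,335.48.
At nearest $50: Andrade $1,800; Nwosu $1,500; Quinlan $1,650; Haddad $2,950; Orozco $1,350. Sum = $9,250.
Difference $9,200 − $9,250 = −$50 applied to largest profit-interest units (Haddad): Haddad becomes $2,900.

Andrade: $1,800 | Nwosu: $1,500 | Quinlan: $1,650 | Haddad: $2,900 | Orozco: $1,350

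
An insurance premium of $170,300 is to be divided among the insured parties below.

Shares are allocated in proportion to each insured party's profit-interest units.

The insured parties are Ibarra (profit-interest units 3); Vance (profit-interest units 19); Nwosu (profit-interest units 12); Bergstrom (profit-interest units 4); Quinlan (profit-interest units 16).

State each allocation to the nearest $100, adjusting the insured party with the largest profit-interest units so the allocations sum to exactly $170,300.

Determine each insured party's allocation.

Ibarra: $9,500; Vance: $59,900; Nwosu: $37,800; Bergstrom: $12,600; Quinlan: $50,500

Total profit-interest units = 3 + 19 + 12 + 4 + 16 = 54.
Pro-rata amounts: Ibarra 9,461.11; Vance 59,920.37; Nwosu 37,844.44; Bergstrom 12,614.81; Quinlan 50,459.26.
At nearest $100: Ibarra $9,500; Vance $59,900; Nwosu $37,800; Bergstrom $12,600; Quinlan $50,500. Sum = $170,300.
Rounded total matches; no reconciliation needed.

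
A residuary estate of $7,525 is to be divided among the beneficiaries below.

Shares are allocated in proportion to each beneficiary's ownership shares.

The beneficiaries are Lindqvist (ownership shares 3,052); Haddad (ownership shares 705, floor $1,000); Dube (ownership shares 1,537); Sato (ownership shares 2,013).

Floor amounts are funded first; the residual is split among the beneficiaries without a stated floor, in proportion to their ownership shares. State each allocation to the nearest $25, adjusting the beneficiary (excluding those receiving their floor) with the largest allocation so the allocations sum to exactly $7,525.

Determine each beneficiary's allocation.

Lindqvist: $3,000 · Haddad: $1,000 · Dube: $1,525 · Sato: $2,000

Guaranteed amounts: Haddad $1,000. Remaining pool $6,525.
Remaining pool split over remaining ownership shares 6,602: Lindqvist 3,016.40 → $3,025; Dube 1,519.07 → $1,525; Sato 1,989.52 → $2,000.
Rounding difference −$25 applied to Lindqvist → $3,000.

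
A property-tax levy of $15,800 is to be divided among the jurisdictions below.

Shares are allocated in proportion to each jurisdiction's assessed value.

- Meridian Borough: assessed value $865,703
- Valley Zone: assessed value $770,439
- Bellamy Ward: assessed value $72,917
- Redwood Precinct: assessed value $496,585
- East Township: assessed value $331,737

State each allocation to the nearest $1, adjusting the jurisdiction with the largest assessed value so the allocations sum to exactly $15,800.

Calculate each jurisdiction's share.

Total assessed value = 865,703 + 770,439 + 72,917 + 496,585 + 331,737 = 2,537,381.
Unrounded shares: Meridian Borough 5,390.64; Valley Zone 4,797.44; Bellamy Ward 454.05; Redwood Precinct 3,092.18; East Township 2,065.69.
Rounded to nearest $1: Meridian Borough $5,391; Valley Zone $4,797; Bellamy Ward $454; Redwood Precinct $3,092; East Township $2,066. Sum = $15,800.
No rounding difference to absorb.

Meridian Borough: $5,391 | Valley Zone: $4,797 | Bellamy Ward: $454 | Redwood Precinct: $3,092 | East Township: $2,066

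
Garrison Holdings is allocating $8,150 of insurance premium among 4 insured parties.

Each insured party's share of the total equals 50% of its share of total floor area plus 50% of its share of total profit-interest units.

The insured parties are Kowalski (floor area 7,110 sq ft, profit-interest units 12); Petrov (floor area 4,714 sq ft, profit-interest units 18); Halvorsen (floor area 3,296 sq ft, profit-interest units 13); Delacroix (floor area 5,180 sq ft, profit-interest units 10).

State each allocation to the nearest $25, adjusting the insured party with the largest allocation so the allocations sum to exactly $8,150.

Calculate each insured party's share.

Floor area total 20,300; profit-interest units total 53.
Composite weights (50% floor area + 50% profit-interest units): Kowalski 0.2883; Petrov 0.2859; Halvorsen 0.2038; Delacroix 0.2219.
Raw shares: Kowalski 2,349.90; Petrov 2,330.25; Halvorsen 1,661.16; Delacroix 1,808.70.
At nearest $25: Kowalski $2,350; Petrov $2,325; Halvorsen $1,650; Delacroix $1,800. Sum = $8,125.
Difference $8,150 − $8,125 = +$25 applied to largest allocation (Kowalski): Kowalski becomes $2,375.

Kowalski: $2,375 · Petrov: $2,325 · Halvorsen: $1,650 · Delacroix: $1,800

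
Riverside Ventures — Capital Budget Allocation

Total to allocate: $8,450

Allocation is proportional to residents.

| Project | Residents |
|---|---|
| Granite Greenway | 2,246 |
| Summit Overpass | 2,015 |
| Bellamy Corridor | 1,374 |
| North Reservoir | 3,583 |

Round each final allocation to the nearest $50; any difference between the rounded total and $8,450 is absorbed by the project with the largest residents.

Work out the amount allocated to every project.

Granite Greenway: $2,050 · Summit Overpass: $1,850 · Bellamy Corridor: $1,250 · North Reservoir: $3,300

Residents total: 2,246 + 2,015 + 1,374 + 3,583 = 9,218.
Unrounded shares: Granite Greenway 2,058.87; Summit Overpass 1,847.12; Bellamy Corridor 1,259.52; North Reservoir 3,284.48.
After rounding ($50): Granite Greenway $2,050; Summit Overpass $1,850; Bellamy Corridor $1,250; North Reservoir $3,300. Sum = $8,450.
Sum already equals the total — no adjustment.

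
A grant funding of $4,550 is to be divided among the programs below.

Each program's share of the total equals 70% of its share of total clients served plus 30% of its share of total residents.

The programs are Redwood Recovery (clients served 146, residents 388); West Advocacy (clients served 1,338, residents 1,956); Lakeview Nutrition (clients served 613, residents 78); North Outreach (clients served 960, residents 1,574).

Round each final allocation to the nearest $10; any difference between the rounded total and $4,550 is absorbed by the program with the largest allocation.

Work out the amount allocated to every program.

Clients served total 3,057; residents total 3,996.
Blended shares (70% clients served + 30% residents): Redwood Recovery 0.0626; West Advocacy 0.4532; Lakeview Nutrition 0.1462; North Outreach 0.3380.
Pro-rata amounts: Redwood Recovery 284.65; West Advocacy 2,062.18; Lakeview Nutrition 665.31; North Outreach 1,537.86.
After rounding ($10): Redwood Recovery $280; West Advocacy $2,060; Lakeview Nutrition $670; North Outreach $1,540. Sum = $4,550.
Rounded total matches; no reconciliation needed.

Redwood Recovery: $280 | West Advocacy: $2,060 | Lakeview Nutrition: $670 | North Outreach: $1,540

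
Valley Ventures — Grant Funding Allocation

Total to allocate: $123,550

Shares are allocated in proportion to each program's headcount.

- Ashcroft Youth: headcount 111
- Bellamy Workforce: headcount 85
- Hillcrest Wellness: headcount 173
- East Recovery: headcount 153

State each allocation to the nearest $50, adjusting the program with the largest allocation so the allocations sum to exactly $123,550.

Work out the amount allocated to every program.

Ashcroft Youth: $26,250 · Bellamy Workforce: $20,100 · Hillcrest Wellness: $41,000 · East Recovery: $36,200

Sum of headcount: 522.
Unrounded shares: Ashcroft Youth 111/522 × $123,550 = 26,272.13; Bellamy Workforce 85/522 × $123,550 = 20,118.30; Hillcrest Wellness 173/522 × $123,550 = 40,946.65; East Recovery 153/522 × $123,550 = 36,212.93.
Rounded to nearest $50: Ashcroft Youth $26,250; Bellamy Workforce $20,100; Hillcrest Wellness $40,950; East Recovery $36,200. Sum = $123,500.
Difference $123,550 − $123,500 = +$50 applied to largest allocation (Hillcrest Wellness): Hillcrest Wellness becomes $41,000.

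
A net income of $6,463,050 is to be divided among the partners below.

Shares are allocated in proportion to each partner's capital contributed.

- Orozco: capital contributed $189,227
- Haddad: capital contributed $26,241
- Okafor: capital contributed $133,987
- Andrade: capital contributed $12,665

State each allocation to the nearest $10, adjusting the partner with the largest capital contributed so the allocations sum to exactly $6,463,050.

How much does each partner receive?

Orozco: $3,377,300; Haddad: $468,340; Okafor: $2,391,370; Andrade: $226,040

Combined capital contributed = 362,120.
Proportional shares: Orozco 189,227/362,120 × $6,463,050 = 3,377,288.09; Haddad 26,241/362,120 × $6,463,050 = 468,344.46; Okafor 133,987/362,120 × $6,463,050 = 2,391,374.90; Andrade 12,665/362,120 × $6,463,050 = 226,042.55.
At nearest $10: Orozco $3,377,290; Haddad $468,340; Okafor $2,391,370; Andrade $226,040. Sum = $6,463,040.
Difference $6,463,050 − $6,463,040 = +$10 applied to largest capital contributed (Orozco): Orozco becomes $3,377,300.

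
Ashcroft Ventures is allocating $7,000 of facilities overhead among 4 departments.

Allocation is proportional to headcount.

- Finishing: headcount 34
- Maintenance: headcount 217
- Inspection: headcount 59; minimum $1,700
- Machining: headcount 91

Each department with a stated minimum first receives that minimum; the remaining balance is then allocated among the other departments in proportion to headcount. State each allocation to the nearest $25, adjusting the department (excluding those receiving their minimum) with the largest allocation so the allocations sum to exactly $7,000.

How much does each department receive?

Finishing: $525; Maintenance: $3,375; Inspection: $1,700; Machining: $1,400

Guaranteed amounts: Inspection $1,700. Remaining pool $5,300.
Remaining pool split over remaining headcount 342: Finishing 526.90 → $525; Maintenance 3,362.87 → $3,375; Machining 1,410.23 → $1,400.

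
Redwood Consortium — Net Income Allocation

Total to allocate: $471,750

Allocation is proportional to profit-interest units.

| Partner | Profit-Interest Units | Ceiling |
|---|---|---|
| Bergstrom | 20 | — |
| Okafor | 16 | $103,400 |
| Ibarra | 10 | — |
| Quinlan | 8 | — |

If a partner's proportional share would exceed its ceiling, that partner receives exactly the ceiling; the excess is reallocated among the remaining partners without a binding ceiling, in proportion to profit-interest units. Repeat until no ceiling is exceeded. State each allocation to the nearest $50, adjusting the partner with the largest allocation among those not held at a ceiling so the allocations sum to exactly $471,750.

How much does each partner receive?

Bergstrom: $193,850 | Okafor: $103,400 | Ibarra: $96,950 | Quinlan: $77,550

Combined profit-interest units = 54.
Pro-rata shares before constraints: Bergstrom 174,722.22; Okafor 139,777.78; Ibarra 87,361.11; Quinlan 69,888.89.
Cap binds for Okafor ($103,400); balance $368,350 reallocated over remaining profit-interest units 38.
Redistributed shares: Bergstrom 193,868.42 → $193,850; Ibarra 96,934.21 → $96,950; Quinlan 77,547.37 → $77,550.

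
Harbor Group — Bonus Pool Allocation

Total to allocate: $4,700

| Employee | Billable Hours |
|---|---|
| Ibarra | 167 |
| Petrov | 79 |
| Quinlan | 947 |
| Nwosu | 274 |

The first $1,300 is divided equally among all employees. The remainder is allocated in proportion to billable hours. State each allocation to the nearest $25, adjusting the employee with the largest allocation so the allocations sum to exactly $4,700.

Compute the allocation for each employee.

First tranche $1,300 split equally: $325 each.
Remainder $3,400 by billable hours (total 1,467): Ibarra 387.05 → $375; Petrov 183.09 → $175; Quinlan 2,194.82 → $2,200; Nwosu 635.04 → $625.
Rounding difference +$25 on remainder applied to Quinlan.
Totals: Ibarra $325 + $375 = $700; Petrov $325 + $175 = $500; Quinlan $325 + $2,225 = $2,550; Nwosu $325 + $625 = $950.

Ibarra: $700; Petrov: $500; Quinlan: $2,550; Nwosu: $950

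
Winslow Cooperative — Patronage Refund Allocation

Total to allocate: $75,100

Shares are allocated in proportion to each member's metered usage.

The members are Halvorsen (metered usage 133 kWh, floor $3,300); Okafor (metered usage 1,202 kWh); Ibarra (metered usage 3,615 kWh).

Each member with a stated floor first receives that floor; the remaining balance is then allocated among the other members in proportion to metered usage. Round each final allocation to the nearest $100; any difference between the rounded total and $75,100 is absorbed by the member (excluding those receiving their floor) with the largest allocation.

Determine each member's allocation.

Fund the minimums — Halvorsen $3,300. Remaining pool $71,800.
Remaining pool split over remaining metered usage 4,817: Okafor 17,916.46 → $17,900; Ibarra 53,883.54 → $53,900.

Halvorsen: $3,300; Okafor: $17,900; Ibarra: $53,900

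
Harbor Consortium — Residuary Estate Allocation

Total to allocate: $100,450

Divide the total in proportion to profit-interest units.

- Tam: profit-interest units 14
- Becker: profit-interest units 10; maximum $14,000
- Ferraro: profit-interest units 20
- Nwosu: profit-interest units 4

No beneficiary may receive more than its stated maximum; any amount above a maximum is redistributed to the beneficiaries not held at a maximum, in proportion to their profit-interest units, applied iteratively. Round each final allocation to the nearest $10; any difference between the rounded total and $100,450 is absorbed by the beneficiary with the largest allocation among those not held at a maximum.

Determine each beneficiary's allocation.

Tam: $31,850; Becker: $14,000; Ferraro: $45,500; Nwosu: $9,100

Profit-interest units total: 48.
Proportional shares (ignoring caps): Tam 29,297.92; Becker 20,927.08; Ferraro 41,854.17; Nwosu 8,370.83.
Cap binds for Becker ($14,000); balance $86,450 reallocated over remaining profit-interest units 38.
Shares after redistribution: Tam 31,850.00 → $31,850; Ferraro 45,500.00 → $45,500; Nwosu 9,100.00 → $9,100.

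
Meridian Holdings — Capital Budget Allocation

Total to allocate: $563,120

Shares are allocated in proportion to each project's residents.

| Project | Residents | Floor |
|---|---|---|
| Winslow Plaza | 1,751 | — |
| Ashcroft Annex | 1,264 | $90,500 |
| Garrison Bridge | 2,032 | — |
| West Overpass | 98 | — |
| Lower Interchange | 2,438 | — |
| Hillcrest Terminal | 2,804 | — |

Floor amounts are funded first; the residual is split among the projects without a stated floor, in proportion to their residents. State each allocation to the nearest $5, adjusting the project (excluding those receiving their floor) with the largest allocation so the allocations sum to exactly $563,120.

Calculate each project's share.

Winslow Plaza: $90,710 | Ashcroft Annex: $90,500 | Garrison Bridge: $105,270 | West Overpass: $5,075 | Lower Interchange: $126,300 | Hillcrest Terminal: $145,265

Minimums first: Ashcroft Annex $90,500. Remaining pool $472,620.
Remaining pool split over remaining residents 9,123: Winslow Plaza 90,711.13 → $90,710; Garrison Bridge 105,268.42 → $105,270; West Overpass 5,076.92 → $5,075; Lower Interchange 126,301.39 → $126,300; Hillcrest Terminal 145,262.14 → $145,260.
Rounding difference +$5 applied to Hillcrest Terminal → $145,265.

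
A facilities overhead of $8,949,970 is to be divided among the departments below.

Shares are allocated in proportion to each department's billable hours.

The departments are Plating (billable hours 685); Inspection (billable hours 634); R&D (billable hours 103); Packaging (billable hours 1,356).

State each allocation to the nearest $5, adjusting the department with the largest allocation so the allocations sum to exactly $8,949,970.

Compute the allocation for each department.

Plating: $2,206,885 · Inspection: $2,042,580 · R&D: $331,840 · Packaging: $4,368,665

Sum of billable hours: 2,778.
Unrounded shares: Plating 685/2,778 × $8,949,970 = 2,206,886.05; Inspection 634/2,778 × $8,949,970 = 2,042,577.75; R&D 103/2,778 × $8,949,970 = 331,838.34; Packaging 1,356/2,778 × $8,949,970 = 4,368,667.86.
At nearest $5: Plating $2,206,885; Inspection $2,042,580; R&D $331,840; Packaging $4,368,670. Sum = $8,949,975.
Difference $8,949,970 − $8,949,975 = −$5 applied to largest allocation (Packaging): Packaging becomes $4,368,665.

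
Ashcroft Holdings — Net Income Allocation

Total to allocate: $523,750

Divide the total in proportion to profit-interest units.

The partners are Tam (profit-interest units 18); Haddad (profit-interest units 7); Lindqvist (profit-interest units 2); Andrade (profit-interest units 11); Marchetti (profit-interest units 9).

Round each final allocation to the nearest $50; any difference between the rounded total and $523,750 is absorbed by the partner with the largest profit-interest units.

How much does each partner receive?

Tam: $200,550 · Haddad: $78,000 · Lindqvist: $22,300 · Andrade: $122,600 · Marchetti: $100,300

Combined profit-interest units = 47.
Unrounded shares: Tam 18/47 × $523,750 = 200,585.11; Haddad 7/47 × $523,750 = 78,005.32; Lindqvist 2/47 × $523,750 = 22,287.23; Andrade 11/47 × $523,750 = 122,579.79; Marchetti 9/47 × $523,750 = 100,292.55.
After rounding ($50): Tam $200,600; Haddad $78,000; Lindqvist $22,300; Andrade $122,600; Marchetti $100,300. Sum = $523,800.
Difference $523,750 − $523,800 = −$50 applied to largest profit-interest units (Tam): Tam becomes $200,550.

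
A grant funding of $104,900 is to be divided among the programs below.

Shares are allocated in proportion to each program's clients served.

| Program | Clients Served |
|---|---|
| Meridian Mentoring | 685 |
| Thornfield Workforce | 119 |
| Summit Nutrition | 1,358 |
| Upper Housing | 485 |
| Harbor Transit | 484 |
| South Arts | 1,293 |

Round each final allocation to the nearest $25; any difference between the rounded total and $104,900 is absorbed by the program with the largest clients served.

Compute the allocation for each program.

Clients served total: 685 + 119 + 1,358 + 485 + 484 + 1,293 = 4,424.
Proportional shares: Meridian Mentoring 16,242.43; Thornfield Workforce 2,821.68; Summit Nutrition 32,200.32; Upper Housing 11,500.11; Harbor Transit 11,476.40; South Arts 30,659.06.
After rounding ($25): Meridian Mentoring $16,250; Thornfield Workforce $2,825; Summit Nutrition $32,200; Upper Housing $11,500; Harbor Transit $11,475; South Arts $30,650. Sum = $104,900.
Rounded total matches; no reconciliation needed.

Meridian Mentoring: $16,250 · Thornfield Workforce: $2,825 · Summit Nutrition: $32,200 · Upper Housing: $11,500 · Harbor Transit: $11,475 · South Arts: $30,650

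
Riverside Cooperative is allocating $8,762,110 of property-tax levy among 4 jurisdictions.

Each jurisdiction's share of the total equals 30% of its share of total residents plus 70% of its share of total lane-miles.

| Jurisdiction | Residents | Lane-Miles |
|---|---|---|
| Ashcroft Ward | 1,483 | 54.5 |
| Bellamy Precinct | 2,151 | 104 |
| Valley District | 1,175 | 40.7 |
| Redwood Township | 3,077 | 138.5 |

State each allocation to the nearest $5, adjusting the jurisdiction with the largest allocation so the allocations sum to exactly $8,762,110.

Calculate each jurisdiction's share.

Totals — residents 7,886, lane-miles 337.7.
Composite weights (30% residents + 70% lane-miles): Ashcroft Ward 0.1694; Bellamy Precinct 0.2974; Valley District 0.1291; Redwood Township 0.4041.
Proportional shares: Ashcroft Ward 1,484,183.37; Bellamy Precinct 2,605,891.05; Valley District 1,130,875.49; Redwood Township 3,541,160.09.
At nearest $5: Ashcroft Ward $1,484,185; Bellamy Precinct $2,605,890; Valley District $1,130,875; Redwood Township $3,541,160. Sum = $8,762,110.
Sum already equals the total — no adjustment.

Ashcroft Ward: $1,484,185 · Bellamy Precinct: $2,605,890 · Valley District: $1,130,875 · Redwood Township: $3,541,160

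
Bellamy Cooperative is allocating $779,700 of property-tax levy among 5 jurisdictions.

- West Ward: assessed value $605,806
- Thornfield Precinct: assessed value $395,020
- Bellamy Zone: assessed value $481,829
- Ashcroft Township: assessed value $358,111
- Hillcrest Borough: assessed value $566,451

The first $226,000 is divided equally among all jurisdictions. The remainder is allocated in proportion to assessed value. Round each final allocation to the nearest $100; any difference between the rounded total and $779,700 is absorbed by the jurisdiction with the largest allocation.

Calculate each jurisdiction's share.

West Ward: $184,500 · Thornfield Precinct: $136,100 · Bellamy Zone: $156,000 · Ashcroft Township: $127,600 · Hillcrest Borough: $175,500

$226,000 shared equally gives $45,200 per jurisdiction.
Remainder $553,700 by assessed value (total 2,407,217): West Ward 139,345.47 → $139,300; Thornfield Precinct 90,861.18 → $90,900; Bellamy Zone 110,828.69 → $110,800; Ashcroft Township 82,371.49 → $82,400; Hillcrest Borough 130,293.16 → $130,300.
Totals: West Ward $45,200 + $139,300 = $184,500; Thornfield Precinct $45,200 + $90,900 = $136,100; Bellamy Zone $45,200 + $110,800 = $156,000; Ashcroft Township $45,200 + $82,400 = $127,600; Hillcrest Borough $45,200 + $130,300 = $175,500.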